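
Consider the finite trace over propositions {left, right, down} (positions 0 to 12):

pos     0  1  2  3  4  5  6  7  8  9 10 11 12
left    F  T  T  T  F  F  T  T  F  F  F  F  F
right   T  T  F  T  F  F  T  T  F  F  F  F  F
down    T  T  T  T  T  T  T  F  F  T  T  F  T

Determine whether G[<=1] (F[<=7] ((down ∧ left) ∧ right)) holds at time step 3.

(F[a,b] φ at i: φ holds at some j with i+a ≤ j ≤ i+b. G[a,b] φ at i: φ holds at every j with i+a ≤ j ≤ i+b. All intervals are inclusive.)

Check F[<=7] ((down ∧ left) ∧ right) at every j in [3,4]:
  j=3: holds (witness at 3)
  j=4: holds (witness at 6)
All positions satisfy it → formula holds.

True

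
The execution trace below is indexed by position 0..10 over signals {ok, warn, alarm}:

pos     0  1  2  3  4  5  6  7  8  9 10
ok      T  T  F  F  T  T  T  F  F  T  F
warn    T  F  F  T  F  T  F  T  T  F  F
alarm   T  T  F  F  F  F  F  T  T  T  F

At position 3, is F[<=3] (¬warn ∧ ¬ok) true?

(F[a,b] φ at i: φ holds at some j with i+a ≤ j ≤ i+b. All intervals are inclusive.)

Does not hold

Check (¬warn ∧ ¬ok) at each j in [3,6]:
  j=3: false
  j=4: false
  j=5: false
  j=6: false
No position in the window satisfies it → formula fails.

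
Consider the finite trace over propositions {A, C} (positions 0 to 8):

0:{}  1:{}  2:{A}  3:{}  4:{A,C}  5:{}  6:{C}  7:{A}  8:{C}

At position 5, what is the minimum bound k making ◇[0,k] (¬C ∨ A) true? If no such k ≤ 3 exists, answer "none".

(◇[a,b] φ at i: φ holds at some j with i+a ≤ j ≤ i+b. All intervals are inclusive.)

0

Scan j = 5,6,… for (¬C ∨ A):
  j=5: holds
First hit at j=5, so smallest k = 5-5 = 0.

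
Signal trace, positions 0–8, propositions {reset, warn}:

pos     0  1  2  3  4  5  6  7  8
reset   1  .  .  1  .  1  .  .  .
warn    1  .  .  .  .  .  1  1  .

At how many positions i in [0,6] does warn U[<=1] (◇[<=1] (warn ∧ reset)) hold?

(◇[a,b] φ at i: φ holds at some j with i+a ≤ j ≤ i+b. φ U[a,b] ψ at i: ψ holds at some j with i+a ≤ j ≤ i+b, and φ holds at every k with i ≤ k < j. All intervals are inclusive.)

Evaluate at each i in [0,6]:
  i=0: ✓ (rhs at j=0)
  i=1: ✗ (no rhs in [1,2])
  i=2: ✗ (no rhs in [2,3])
  i=3: ✗ (no rhs in [3,4])
  i=4: ✗ (no rhs in [4,5])
  i=5: ✗ (no rhs in [5,6])
  i=6: ✗ (no rhs in [6,7])
Positions where it holds: {0} → 1.

1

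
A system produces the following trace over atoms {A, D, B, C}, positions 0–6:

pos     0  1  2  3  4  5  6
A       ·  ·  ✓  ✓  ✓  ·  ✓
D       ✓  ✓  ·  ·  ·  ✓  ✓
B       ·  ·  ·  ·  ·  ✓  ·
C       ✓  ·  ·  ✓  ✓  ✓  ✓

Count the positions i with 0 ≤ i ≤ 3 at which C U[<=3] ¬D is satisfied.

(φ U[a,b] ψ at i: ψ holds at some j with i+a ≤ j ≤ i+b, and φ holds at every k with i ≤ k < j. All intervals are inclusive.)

Evaluate at each i in [0,3]:
  i=0: ✗ (lhs fails at k=1 before rhs at j=2)
  i=1: ✗ (lhs fails at k=1 before rhs at j=2)
  i=2: ✓ (rhs at j=2)
  i=3: ✓ (rhs at j=3)
Positions where it holds: {2, 3} → 2.

2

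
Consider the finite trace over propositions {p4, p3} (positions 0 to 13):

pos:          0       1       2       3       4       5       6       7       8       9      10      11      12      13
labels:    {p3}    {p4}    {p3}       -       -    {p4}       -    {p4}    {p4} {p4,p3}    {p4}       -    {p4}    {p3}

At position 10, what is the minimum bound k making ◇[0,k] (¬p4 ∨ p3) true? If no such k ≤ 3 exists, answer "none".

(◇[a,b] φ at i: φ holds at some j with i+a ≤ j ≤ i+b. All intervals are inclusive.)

1

Scan j = 10,11,… for (¬p4 ∨ p3):
  j=10: fails
  j=11: holds
First hit at j=11, so smallest k = 11-10 = 1.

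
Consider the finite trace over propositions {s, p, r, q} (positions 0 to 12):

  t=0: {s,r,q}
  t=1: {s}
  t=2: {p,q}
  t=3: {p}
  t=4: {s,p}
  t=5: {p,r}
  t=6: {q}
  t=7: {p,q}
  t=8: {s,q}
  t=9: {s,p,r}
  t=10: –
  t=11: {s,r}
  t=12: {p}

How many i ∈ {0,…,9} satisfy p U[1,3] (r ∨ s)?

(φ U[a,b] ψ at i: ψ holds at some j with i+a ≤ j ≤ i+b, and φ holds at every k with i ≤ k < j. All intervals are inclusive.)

Evaluate at each i in [0,9]:
  i=0: ✗ (lhs fails at k=0 before rhs at j=1)
  i=1: ✗ (lhs fails at k=1 before rhs at j=4)
  i=2: ✓ (rhs at j=4; lhs holds on [2,3])
  i=3: ✓ (rhs at j=4; lhs holds on [3,3])
  i=4: ✓ (rhs at j=5; lhs holds on [4,4])
  i=5: ✗ (lhs fails at k=6 before rhs at j=8)
  i=6: ✗ (lhs fails at k=6 before rhs at j=8)
  i=7: ✓ (rhs at j=8; lhs holds on [7,7])
  i=8: ✗ (lhs fails at k=8 before rhs at j=9)
  i=9: ✗ (lhs fails at k=10 before rhs at j=11)
Positions where it holds: {2, 3, 4, 7} → 4.

4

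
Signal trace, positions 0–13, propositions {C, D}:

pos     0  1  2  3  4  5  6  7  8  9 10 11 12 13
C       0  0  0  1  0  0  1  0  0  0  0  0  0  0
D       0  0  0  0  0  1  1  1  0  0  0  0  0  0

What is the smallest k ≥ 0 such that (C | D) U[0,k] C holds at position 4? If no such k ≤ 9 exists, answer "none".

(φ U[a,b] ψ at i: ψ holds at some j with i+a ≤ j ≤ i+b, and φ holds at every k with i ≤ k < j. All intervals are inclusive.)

none

Need earliest j ≥ 4 with C, and (C | D) at every k in [4,j-1].
  j=4: rhs fails.
  j=5: rhs fails.
  j=6: rhs holds but lhs fails at k=4.
  j=7: rhs fails.
  j=8: rhs fails.
  j=9: rhs fails.
  j=10: rhs fails.
  j=11: rhs fails.
  j=12: rhs fails.
  j=13: rhs fails.
No witness within the range → none.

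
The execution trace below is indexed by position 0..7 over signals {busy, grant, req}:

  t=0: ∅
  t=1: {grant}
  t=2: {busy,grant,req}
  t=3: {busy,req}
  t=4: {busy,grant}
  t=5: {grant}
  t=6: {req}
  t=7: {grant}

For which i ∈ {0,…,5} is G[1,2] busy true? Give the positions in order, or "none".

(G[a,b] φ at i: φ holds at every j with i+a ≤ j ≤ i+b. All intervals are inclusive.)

1, 2

Evaluate at each i in [0,5]:
  i=0: ✗ (fails at j=1)
  i=1: ✓ (all of [2,3])
  i=2: ✓ (all of [3,4])
  i=3: ✗ (fails at j=5)
  i=4: ✗ (fails at j=5)
  i=5: ✗ (fails at j=6)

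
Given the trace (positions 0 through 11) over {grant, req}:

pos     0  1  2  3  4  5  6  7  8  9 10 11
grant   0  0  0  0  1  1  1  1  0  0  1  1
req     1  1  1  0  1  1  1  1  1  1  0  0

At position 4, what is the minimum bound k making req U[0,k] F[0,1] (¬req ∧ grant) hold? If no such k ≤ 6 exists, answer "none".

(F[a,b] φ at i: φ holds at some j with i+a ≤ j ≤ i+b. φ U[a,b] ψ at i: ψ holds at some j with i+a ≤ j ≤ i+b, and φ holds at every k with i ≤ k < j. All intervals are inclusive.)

5

Need earliest j ≥ 4 with F[0,1] (¬req ∧ grant), and req at every k in [4,j-1].
  j=4: rhs fails.
  j=5: rhs fails.
  j=6: rhs fails.
  j=7: rhs fails.
  j=8: rhs fails.
  j=9: rhs holds; lhs holds on [4,8]. k = 5.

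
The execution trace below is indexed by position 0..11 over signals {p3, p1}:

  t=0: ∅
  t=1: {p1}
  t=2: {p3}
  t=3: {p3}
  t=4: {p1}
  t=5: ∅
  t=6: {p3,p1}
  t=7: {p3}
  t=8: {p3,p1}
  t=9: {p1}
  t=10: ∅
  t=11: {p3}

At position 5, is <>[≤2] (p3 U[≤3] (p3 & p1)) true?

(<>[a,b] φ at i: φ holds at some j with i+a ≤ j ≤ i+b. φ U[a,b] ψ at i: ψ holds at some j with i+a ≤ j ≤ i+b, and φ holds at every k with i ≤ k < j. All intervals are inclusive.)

Yes

Check (p3 U[≤3] (p3 & p1)) at each j in [5,7]:
  j=5: fails
  j=6: holds
  j=7: holds
Found at j=6 → formula holds.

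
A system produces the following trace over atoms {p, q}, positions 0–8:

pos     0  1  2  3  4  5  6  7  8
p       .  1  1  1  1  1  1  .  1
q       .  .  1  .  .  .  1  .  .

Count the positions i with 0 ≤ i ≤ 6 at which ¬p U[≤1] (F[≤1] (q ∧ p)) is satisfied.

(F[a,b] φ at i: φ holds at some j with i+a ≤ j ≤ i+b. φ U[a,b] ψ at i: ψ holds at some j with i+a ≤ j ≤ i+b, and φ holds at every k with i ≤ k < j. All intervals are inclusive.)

Evaluate at each i in [0,6]:
  i=0: ✓ (rhs at j=1; lhs holds on [0,0])
  i=1: ✓ (rhs at j=1)
  i=2: ✓ (rhs at j=2)
  i=3: ✗ (no rhs in [3,4])
  i=4: ✗ (lhs fails at k=4 before rhs at j=5)
  i=5: ✓ (rhs at j=5)
  i=6: ✓ (rhs at j=6)
Positions where it holds: {0, 1, 2, 5, 6} → 5.

5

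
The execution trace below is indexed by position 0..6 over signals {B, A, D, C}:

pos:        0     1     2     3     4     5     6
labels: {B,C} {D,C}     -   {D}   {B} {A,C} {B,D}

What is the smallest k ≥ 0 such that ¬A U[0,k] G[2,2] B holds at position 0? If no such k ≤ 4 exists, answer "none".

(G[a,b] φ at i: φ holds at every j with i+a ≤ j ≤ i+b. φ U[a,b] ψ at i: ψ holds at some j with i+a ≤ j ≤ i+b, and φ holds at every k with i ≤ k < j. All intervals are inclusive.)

Need earliest j ≥ 0 with G[2,2] B, and ¬A at every k in [0,j-1].
  j=0: rhs fails.
  j=1: rhs fails.
  j=2: rhs holds; lhs holds on [0,1]. k = 2.

2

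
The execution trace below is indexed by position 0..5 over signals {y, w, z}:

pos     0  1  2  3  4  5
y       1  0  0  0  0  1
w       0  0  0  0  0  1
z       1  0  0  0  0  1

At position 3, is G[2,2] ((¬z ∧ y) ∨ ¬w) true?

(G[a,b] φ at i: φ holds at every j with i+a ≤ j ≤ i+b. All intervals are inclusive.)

No

Check ((¬z ∧ y) ∨ ¬w) at every j in [5,5]:
  j=5: false
Fails at j=5 → formula fails.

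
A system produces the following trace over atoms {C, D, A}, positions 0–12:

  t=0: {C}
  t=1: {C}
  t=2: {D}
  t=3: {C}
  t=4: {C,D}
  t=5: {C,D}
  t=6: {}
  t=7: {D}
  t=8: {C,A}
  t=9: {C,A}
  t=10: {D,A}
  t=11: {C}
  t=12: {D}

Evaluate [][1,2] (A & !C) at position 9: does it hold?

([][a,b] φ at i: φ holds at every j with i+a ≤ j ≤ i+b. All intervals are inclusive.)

Check (A & !C) at every j in [10,11]:
  j=10: true
  j=11: false
Fails at j=11 → formula fails.

False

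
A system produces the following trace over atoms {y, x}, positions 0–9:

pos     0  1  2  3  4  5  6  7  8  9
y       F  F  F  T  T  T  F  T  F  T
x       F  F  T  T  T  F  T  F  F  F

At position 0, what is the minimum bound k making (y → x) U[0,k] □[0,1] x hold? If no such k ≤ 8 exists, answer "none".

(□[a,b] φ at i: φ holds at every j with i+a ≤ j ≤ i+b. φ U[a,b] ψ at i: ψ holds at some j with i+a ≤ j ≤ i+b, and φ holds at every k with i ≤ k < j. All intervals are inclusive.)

Need earliest j ≥ 0 with □[0,1] x, and (y → x) at every k in [0,j-1].
  j=0: rhs fails.
  j=1: rhs fails.
  j=2: rhs holds; lhs holds on [0,1]. k = 2.

2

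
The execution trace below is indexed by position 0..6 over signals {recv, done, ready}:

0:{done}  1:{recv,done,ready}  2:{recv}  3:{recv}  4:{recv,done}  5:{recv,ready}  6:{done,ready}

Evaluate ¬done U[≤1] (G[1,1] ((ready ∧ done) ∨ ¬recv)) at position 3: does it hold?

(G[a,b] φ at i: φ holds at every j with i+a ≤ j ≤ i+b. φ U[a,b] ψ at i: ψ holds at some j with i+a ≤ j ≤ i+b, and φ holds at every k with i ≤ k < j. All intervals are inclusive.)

Need some j in [3,4] with G[1,1] ((ready ∧ done) ∨ ¬recv), and ¬done at every k in [3,j-1].
  j=3: G[1,1] ((ready ∧ done) ∨ ¬recv) — fails at 4.
  j=4: G[1,1] ((ready ∧ done) ∨ ¬recv) — fails at 5.
No j in the window works → until fails.

Does not hold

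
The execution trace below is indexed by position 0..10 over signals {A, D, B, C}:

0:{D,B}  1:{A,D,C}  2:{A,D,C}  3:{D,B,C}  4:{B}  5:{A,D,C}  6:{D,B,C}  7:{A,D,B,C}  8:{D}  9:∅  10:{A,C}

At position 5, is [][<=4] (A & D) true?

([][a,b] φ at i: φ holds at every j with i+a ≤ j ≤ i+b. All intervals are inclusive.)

Check (A & D) at every j in [5,9]:
  j=5: true
  j=6: false
  j=7: true
  j=8: false
  j=9: false
Fails at j=6 → formula fails.

No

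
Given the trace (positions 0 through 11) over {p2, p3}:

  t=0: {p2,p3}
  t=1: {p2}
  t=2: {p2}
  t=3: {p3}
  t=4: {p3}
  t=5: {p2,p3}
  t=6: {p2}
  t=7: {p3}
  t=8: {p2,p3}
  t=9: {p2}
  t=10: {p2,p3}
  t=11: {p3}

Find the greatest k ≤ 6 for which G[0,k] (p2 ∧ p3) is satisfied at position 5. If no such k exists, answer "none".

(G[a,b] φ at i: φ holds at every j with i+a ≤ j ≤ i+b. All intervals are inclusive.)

(p2 ∧ p3) must hold from j=5 onward; find where it first fails.
  j=5: holds
  j=6: fails
Holds on [5,5], so largest k = 0.

0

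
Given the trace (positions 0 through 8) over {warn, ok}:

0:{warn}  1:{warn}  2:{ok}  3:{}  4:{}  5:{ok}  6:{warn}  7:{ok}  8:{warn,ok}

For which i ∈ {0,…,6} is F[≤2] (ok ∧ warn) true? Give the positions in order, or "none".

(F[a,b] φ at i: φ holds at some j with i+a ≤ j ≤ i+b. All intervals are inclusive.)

Evaluate at each i in [0,6]:
  i=0: ✗ (none in [0,2])
  i=1: ✗ (none in [1,3])
  i=2: ✗ (none in [2,4])
  i=3: ✗ (none in [3,5])
  i=4: ✗ (none in [4,6])
  i=5: ✗ (none in [5,7])
  i=6: ✓ (witness j=8)

6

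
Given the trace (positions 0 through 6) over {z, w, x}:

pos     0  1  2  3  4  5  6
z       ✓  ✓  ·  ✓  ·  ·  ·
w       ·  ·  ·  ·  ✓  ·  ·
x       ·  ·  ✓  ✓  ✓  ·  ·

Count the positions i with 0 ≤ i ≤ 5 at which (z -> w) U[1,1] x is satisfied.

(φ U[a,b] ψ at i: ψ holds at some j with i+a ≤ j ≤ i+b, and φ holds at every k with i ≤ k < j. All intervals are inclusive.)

1

Evaluate at each i in [0,5]:
  i=0: ✗ (no rhs in [1,1])
  i=1: ✗ (lhs fails at k=1 before rhs at j=2)
  i=2: ✓ (rhs at j=3; lhs holds on [2,2])
  i=3: ✗ (lhs fails at k=3 before rhs at j=4)
  i=4: ✗ (no rhs in [5,5])
  i=5: ✗ (no rhs in [6,6])
Positions where it holds: {2} → 1.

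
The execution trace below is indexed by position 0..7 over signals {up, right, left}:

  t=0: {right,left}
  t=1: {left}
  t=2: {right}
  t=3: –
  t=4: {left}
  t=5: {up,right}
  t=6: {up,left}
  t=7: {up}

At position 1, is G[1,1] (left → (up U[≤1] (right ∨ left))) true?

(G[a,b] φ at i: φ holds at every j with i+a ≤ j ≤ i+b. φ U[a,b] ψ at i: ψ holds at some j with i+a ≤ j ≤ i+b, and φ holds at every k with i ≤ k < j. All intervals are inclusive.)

Yes

Check (left → (up U[≤1] (right ∨ left))) at every j in [2,2]:
  j=2: antecedent false → ✓
All positions satisfy it → formula holds.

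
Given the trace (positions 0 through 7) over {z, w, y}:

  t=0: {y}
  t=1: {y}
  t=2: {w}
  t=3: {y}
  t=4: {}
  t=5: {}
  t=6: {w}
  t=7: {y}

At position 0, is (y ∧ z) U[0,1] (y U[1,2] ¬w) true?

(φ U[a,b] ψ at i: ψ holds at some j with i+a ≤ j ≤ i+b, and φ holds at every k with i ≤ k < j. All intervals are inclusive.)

Need some j in [0,1] with (y U[1,2] ¬w), and (y ∧ z) at every k in [0,j-1].
  j=0: (y U[1,2] ¬w) holds; no prefix to check → satisfied.

Holds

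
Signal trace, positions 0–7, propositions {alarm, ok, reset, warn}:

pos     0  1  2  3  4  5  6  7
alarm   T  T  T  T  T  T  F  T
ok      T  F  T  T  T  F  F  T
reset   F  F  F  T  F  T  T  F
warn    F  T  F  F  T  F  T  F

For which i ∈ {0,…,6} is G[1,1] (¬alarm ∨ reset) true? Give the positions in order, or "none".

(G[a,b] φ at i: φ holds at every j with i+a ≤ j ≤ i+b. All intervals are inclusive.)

Evaluate at each i in [0,6]:
  i=0: ✗ (fails at j=1)
  i=1: ✗ (fails at j=2)
  i=2: ✓ (all of [3,3])
  i=3: ✗ (fails at j=4)
  i=4: ✓ (all of [5,5])
  i=5: ✓ (all of [6,6])
  i=6: ✗ (fails at j=7)

2, 4, 5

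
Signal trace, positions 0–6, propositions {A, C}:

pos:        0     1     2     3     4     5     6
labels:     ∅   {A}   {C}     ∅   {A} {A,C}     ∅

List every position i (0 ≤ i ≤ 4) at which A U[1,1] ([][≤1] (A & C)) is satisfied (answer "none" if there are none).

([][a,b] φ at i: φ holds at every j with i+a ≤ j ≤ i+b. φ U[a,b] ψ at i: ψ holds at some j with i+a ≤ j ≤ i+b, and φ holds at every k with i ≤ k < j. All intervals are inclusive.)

none

Evaluate at each i in [0,4]:
  i=0: ✗ (no rhs in [1,1])
  i=1: ✗ (no rhs in [2,2])
  i=2: ✗ (no rhs in [3,3])
  i=3: ✗ (no rhs in [4,4])
  i=4: ✗ (no rhs in [5,5])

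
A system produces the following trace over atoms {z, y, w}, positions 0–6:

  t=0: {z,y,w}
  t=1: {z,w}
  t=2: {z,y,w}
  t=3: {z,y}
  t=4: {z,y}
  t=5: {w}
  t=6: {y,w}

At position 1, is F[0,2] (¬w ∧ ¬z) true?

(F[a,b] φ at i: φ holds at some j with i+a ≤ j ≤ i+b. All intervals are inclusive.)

Check (¬w ∧ ¬z) at each j in [1,3]:
  j=1: false
  j=2: false
  j=3: false
No position in the window satisfies it → formula fails.

False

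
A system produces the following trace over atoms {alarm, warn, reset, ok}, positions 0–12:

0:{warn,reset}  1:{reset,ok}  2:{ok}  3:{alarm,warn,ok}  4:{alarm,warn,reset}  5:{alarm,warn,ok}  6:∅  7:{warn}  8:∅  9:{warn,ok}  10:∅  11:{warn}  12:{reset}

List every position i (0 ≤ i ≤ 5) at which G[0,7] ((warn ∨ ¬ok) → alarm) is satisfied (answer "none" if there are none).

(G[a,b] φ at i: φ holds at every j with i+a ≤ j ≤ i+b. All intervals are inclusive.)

none

Evaluate at each i in [0,5]:
  i=0: ✗ (fails at j=0)
  i=1: ✗ (fails at j=6)
  i=2: ✗ (fails at j=6)
  i=3: ✗ (fails at j=6)
  i=4: ✗ (fails at j=6)
  i=5: ✗ (fails at j=6)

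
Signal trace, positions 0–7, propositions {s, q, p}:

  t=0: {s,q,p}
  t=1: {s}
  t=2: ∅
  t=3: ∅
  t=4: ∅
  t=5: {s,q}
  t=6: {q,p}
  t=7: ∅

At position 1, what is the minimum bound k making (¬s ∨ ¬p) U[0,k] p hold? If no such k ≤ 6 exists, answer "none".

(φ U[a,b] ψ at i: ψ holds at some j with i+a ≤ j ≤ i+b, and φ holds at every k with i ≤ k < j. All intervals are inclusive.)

5

Need earliest j ≥ 1 with p, and (¬s ∨ ¬p) at every k in [1,j-1].
  j=1: rhs fails.
  j=2: rhs fails.
  j=3: rhs fails.
  j=4: rhs fails.
  j=5: rhs fails.
  j=6: rhs holds; lhs holds on [1,5]. k = 5.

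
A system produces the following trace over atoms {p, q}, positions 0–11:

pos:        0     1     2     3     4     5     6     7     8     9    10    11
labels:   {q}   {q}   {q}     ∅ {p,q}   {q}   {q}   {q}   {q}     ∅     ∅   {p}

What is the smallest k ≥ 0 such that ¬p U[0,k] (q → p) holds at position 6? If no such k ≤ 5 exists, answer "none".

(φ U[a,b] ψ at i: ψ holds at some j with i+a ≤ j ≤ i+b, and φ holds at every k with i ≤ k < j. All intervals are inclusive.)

Need earliest j ≥ 6 with (q → p), and ¬p at every k in [6,j-1].
  j=6: rhs fails.
  j=7: rhs fails.
  j=8: rhs fails.
  j=9: rhs holds; lhs holds on [6,8]. k = 3.

3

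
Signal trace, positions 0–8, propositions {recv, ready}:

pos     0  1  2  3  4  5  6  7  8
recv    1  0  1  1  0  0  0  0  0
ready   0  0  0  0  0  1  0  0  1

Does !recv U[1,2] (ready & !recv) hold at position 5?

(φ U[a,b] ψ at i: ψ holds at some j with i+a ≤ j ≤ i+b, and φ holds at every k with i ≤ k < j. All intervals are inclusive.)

Does not hold

Need some j in [6,7] with (ready & !recv), and !recv at every k in [5,j-1].
  j=6: (ready & !recv) false.
  j=7: (ready & !recv) false.
No j in the window works → until fails.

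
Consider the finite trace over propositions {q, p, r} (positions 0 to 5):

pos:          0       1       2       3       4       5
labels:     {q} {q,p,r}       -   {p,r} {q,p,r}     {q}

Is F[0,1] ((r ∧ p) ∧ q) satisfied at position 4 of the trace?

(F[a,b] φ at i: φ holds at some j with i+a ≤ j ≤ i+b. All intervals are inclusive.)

Yes

Check ((r ∧ p) ∧ q) at each j in [4,5]:
  j=4: true
  j=5: false
Found at j=4 → formula holds.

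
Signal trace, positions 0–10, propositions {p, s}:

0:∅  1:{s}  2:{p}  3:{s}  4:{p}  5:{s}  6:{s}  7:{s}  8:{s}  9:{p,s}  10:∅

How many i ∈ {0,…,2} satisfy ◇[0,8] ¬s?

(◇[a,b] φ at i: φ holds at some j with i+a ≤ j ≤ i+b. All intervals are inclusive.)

Evaluate at each i in [0,2]:
  i=0: ✓ (witness j=0)
  i=1: ✓ (witness j=2)
  i=2: ✓ (witness j=2)
Positions where it holds: {0, 1, 2} → 3.

3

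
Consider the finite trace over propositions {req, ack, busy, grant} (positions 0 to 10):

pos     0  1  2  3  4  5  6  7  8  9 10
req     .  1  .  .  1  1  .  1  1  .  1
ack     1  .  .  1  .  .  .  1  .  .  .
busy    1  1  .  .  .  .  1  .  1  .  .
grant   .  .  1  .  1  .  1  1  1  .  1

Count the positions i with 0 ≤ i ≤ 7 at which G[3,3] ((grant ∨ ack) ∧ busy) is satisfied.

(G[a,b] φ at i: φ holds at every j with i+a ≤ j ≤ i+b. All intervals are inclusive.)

Evaluate at each i in [0,7]:
  i=0: ✗ (fails at j=3)
  i=1: ✗ (fails at j=4)
  i=2: ✗ (fails at j=5)
  i=3: ✓ (all of [6,6])
  i=4: ✗ (fails at j=7)
  i=5: ✓ (all of [8,8])
  i=6: ✗ (fails at j=9)
  i=7: ✗ (fails at j=10)
Positions where it holds: {3, 5} → 2.

2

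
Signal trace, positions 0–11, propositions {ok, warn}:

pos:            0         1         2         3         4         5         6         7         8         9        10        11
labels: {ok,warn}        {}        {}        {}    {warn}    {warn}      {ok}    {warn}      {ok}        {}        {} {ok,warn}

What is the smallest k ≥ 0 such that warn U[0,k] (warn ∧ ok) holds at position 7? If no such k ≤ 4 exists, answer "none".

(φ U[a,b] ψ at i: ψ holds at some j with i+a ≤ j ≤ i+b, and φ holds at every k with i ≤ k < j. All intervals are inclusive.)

none

Need earliest j ≥ 7 with (warn ∧ ok), and warn at every k in [7,j-1].
  j=7: rhs fails.
  j=8: rhs fails.
  j=9: rhs fails.
  j=10: rhs fails.
  j=11: rhs holds but lhs fails at k=8.
No witness within the range → none.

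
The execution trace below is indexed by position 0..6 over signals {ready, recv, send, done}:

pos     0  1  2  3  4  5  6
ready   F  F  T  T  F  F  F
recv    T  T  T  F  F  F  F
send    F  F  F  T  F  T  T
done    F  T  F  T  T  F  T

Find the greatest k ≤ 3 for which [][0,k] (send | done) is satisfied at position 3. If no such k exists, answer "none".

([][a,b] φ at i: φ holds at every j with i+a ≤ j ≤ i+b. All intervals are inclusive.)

(send | done) must hold from j=3 onward; find where it first fails.
  j=3: holds
  j=4: holds
  j=5: holds
  j=6: holds
Holds through j=6; largest k = 3.

3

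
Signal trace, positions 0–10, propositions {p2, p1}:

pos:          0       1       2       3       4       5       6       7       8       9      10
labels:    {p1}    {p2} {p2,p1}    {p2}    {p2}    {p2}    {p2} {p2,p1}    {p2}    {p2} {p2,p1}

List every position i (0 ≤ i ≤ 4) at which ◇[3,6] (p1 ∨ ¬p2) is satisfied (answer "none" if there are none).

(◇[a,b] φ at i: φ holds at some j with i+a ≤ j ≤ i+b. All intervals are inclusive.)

1, 2, 3, 4

Evaluate at each i in [0,4]:
  i=0: ✗ (none in [3,6])
  i=1: ✓ (witness j=7)
  i=2: ✓ (witness j=7)
  i=3: ✓ (witness j=7)
  i=4: ✓ (witness j=7)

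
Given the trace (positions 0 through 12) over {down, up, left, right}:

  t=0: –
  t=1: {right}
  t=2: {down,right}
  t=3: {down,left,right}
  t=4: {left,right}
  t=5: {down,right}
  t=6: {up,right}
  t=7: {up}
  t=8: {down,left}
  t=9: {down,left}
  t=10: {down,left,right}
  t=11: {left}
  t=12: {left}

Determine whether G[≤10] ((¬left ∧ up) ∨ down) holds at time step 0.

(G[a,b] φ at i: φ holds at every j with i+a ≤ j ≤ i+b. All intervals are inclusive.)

Check ((¬left ∧ up) ∨ down) at every j in [0,10]:
  j=0: false
  j=1: false
  j=2: true
  j=3: true
  j=4: false
  j=5: true
  j=6: true
  j=7: true
  j=8: true
  j=9: true
  j=10: true
Fails at j=0 → formula fails.

No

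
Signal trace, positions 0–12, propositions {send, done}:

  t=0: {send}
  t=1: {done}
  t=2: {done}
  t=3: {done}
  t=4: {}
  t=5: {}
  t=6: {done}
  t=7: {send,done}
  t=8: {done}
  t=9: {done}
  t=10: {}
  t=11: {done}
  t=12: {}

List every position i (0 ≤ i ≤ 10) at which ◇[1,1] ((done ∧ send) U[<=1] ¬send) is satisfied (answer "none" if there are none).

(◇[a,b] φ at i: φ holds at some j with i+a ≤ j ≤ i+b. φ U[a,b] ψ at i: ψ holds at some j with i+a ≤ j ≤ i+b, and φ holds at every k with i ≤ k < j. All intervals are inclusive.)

0, 1, 2, 3, 4, 5, 6, 7, 8, 9, 10

Evaluate at each i in [0,10]:
  i=0: ✓ (witness j=1)
  i=1: ✓ (witness j=2)
  i=2: ✓ (witness j=3)
  i=3: ✓ (witness j=4)
  i=4: ✓ (witness j=5)
  i=5: ✓ (witness j=6)
  i=6: ✓ (witness j=7)
  i=7: ✓ (witness j=8)
  i=8: ✓ (witness j=9)
  i=9: ✓ (witness j=10)
  i=10: ✓ (witness j=11)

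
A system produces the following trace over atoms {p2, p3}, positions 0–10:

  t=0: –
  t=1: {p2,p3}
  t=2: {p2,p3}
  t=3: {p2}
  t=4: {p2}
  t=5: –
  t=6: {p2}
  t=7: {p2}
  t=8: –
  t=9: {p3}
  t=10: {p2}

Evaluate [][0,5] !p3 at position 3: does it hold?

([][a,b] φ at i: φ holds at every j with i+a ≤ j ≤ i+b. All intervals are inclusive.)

Check !p3 at every j in [3,8]:
  j=3: true
  j=4: true
  j=5: true
  j=6: true
  j=7: true
  j=8: true
All positions satisfy it → formula holds.

Holds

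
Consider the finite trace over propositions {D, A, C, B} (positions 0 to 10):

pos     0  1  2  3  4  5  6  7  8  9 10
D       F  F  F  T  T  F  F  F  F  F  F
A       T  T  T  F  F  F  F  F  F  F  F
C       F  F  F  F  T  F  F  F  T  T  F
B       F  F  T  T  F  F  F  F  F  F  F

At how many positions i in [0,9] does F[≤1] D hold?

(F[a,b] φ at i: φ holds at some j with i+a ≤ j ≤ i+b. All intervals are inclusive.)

Evaluate at each i in [0,9]:
  i=0: ✗ (none in [0,1])
  i=1: ✗ (none in [1,2])
  i=2: ✓ (witness j=3)
  i=3: ✓ (witness j=3)
  i=4: ✓ (witness j=4)
  i=5: ✗ (none in [5,6])
  i=6: ✗ (none in [6,7])
  i=7: ✗ (none in [7,8])
  i=8: ✗ (none in [8,9])
  i=9: ✗ (none in [9,10])
Positions where it holds: {2, 3, 4} → 3.

3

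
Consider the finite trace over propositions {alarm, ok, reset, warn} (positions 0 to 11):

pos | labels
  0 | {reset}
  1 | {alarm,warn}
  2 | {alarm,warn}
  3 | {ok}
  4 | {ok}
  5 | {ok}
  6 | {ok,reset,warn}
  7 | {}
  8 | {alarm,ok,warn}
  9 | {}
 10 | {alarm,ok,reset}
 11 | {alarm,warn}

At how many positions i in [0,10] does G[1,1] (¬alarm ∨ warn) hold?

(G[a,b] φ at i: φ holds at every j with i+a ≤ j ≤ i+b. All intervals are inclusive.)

10

Evaluate at each i in [0,10]:
  i=0: ✓ (all of [1,1])
  i=1: ✓ (all of [2,2])
  i=2: ✓ (all of [3,3])
  i=3: ✓ (all of [4,4])
  i=4: ✓ (all of [5,5])
  i=5: ✓ (all of [6,6])
  i=6: ✓ (all of [7,7])
  i=7: ✓ (all of [8,8])
  i=8: ✓ (all of [9,9])
  i=9: ✗ (fails at j=10)
  i=10: ✓ (all of [11,11])
Positions where it holds: {0, 1, 2, 3, 4, 5, 6, 7, 8, 10} → 10.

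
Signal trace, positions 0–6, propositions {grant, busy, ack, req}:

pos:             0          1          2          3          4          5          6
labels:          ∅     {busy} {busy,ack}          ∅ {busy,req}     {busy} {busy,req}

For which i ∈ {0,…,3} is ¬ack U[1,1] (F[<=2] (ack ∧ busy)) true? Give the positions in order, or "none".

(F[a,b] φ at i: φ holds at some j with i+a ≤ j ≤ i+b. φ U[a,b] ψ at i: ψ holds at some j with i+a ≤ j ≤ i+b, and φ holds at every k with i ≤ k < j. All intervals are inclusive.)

0, 1

Evaluate at each i in [0,3]:
  i=0: ✓ (rhs at j=1; lhs holds on [0,0])
  i=1: ✓ (rhs at j=2; lhs holds on [1,1])
  i=2: ✗ (no rhs in [3,3])
  i=3: ✗ (no rhs in [4,4])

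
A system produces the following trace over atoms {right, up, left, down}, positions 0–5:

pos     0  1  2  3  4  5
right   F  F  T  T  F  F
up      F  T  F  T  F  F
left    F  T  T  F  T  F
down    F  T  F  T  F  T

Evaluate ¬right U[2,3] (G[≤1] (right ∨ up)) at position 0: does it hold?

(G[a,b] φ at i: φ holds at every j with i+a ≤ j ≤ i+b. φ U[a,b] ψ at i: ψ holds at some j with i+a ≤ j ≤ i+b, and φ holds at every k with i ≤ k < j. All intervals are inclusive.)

Need some j in [2,3] with G[≤1] (right ∨ up), and ¬right at every k in [0,j-1].
  j=2: G[≤1] (right ∨ up) holds; ¬right holds at every k in [0,1] → satisfied.

Holds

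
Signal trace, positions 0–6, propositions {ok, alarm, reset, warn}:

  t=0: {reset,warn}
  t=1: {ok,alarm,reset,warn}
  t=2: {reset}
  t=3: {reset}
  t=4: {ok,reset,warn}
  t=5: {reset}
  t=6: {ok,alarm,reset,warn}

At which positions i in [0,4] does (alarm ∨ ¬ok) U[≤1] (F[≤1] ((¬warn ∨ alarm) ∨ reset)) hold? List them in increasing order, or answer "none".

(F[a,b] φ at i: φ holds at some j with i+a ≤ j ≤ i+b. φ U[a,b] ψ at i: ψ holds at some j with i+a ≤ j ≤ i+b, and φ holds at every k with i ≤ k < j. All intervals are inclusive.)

Evaluate at each i in [0,4]:
  i=0: ✓ (rhs at j=0)
  i=1: ✓ (rhs at j=1)
  i=2: ✓ (rhs at j=2)
  i=3: ✓ (rhs at j=3)
  i=4: ✓ (rhs at j=4)

0, 1, 2, 3, 4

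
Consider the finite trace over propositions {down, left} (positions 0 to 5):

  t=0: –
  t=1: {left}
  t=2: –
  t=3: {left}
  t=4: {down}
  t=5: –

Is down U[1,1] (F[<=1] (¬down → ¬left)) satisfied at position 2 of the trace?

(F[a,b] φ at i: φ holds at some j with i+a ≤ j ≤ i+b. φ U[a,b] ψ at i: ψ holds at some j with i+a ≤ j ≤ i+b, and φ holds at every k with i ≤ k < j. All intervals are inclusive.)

Need some j in [3,3] with F[<=1] (¬down → ¬left), and down at every k in [2,j-1].
  j=3: F[<=1] (¬down → ¬left) holds, but down fails at k=2 → not this j.
No j in the window works → until fails.

Does not hold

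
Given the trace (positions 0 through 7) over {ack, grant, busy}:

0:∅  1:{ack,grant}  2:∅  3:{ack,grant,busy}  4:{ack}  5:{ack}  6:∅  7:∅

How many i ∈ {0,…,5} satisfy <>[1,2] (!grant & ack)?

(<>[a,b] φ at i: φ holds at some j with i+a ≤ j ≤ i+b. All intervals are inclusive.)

3

Evaluate at each i in [0,5]:
  i=0: ✗ (none in [1,2])
  i=1: ✗ (none in [2,3])
  i=2: ✓ (witness j=4)
  i=3: ✓ (witness j=4)
  i=4: ✓ (witness j=5)
  i=5: ✗ (none in [6,7])
Positions where it holds: {2, 3, 4} → 3.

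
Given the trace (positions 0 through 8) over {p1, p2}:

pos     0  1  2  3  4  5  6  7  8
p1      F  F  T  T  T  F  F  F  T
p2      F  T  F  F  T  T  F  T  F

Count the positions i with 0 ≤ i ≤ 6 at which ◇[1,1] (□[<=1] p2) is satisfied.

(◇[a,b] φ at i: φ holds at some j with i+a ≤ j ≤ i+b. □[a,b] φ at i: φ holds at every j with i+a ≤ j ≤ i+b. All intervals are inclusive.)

1

Evaluate at each i in [0,6]:
  i=0: ✗ (none in [1,1])
  i=1: ✗ (none in [2,2])
  i=2: ✗ (none in [3,3])
  i=3: ✓ (witness j=4)
  i=4: ✗ (none in [5,5])
  i=5: ✗ (none in [6,6])
  i=6: ✗ (none in [7,7])
Positions where it holds: {3} → 1.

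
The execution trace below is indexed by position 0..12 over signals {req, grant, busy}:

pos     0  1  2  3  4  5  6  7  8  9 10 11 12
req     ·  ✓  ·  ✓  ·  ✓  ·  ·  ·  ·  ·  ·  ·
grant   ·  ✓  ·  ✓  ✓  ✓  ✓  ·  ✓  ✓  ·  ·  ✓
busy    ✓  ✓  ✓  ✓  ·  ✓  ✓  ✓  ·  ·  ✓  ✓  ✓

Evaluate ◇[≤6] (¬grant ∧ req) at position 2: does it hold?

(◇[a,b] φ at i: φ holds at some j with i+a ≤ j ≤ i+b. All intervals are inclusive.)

Check (¬grant ∧ req) at each j in [2,8]:
  j=2: false
  j=3: false
  j=4: false
  j=5: false
  j=6: false
  j=7: false
  j=8: false
No position in the window satisfies it → formula fails.

No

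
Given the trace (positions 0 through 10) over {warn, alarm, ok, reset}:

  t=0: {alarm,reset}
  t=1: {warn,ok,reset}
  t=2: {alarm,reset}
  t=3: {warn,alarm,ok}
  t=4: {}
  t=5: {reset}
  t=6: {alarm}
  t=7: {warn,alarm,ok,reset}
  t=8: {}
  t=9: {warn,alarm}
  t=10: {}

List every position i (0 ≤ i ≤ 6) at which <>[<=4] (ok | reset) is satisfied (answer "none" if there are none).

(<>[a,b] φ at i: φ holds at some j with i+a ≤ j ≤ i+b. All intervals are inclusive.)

Evaluate at each i in [0,6]:
  i=0: ✓ (witness j=0)
  i=1: ✓ (witness j=1)
  i=2: ✓ (witness j=2)
  i=3: ✓ (witness j=3)
  i=4: ✓ (witness j=5)
  i=5: ✓ (witness j=5)
  i=6: ✓ (witness j=7)

0, 1, 2, 3, 4, 5, 6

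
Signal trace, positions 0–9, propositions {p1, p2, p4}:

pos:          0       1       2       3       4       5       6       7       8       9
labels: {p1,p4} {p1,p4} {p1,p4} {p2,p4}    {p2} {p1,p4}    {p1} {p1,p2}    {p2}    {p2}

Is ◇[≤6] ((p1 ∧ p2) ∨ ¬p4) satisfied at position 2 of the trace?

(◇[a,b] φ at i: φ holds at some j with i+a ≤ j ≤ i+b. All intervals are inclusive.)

Holds

Check ((p1 ∧ p2) ∨ ¬p4) at each j in [2,8]:
  j=2: false
  j=3: false
  j=4: true
  j=5: false
  j=6: true
  j=7: true
  j=8: true
Found at j=4 → formula holds.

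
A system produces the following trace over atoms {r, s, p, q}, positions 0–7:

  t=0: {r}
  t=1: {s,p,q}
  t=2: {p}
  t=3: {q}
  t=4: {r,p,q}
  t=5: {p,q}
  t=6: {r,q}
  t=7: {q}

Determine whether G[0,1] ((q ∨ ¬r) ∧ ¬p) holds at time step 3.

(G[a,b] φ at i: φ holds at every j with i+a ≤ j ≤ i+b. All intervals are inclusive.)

Check ((q ∨ ¬r) ∧ ¬p) at every j in [3,4]:
  j=3: true
  j=4: false
Fails at j=4 → formula fails.

No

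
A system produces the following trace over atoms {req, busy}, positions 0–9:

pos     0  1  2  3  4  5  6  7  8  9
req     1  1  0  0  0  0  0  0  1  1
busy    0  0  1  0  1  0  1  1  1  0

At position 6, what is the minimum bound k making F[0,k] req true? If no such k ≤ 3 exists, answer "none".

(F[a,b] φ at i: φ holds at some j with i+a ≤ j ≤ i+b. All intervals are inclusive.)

2

Scan j = 6,7,… for req:
  j=6: fails
  j=7: fails
  j=8: holds
First hit at j=8, so smallest k = 8-6 = 2.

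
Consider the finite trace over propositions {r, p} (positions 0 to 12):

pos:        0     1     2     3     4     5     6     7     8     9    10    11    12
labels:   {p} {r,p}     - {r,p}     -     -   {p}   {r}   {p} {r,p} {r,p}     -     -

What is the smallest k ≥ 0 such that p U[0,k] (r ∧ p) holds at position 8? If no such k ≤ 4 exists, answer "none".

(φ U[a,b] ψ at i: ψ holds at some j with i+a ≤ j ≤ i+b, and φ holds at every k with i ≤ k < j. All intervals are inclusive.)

Need earliest j ≥ 8 with (r ∧ p), and p at every k in [8,j-1].
  j=8: rhs fails.
  j=9: rhs holds; lhs holds on [8,8]. k = 1.

1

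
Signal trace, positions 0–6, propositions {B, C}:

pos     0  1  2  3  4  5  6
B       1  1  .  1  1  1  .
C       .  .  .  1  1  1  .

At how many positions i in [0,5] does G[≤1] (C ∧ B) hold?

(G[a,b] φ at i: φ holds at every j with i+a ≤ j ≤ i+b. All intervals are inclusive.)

2

Evaluate at each i in [0,5]:
  i=0: ✗ (fails at j=0)
  i=1: ✗ (fails at j=1)
  i=2: ✗ (fails at j=2)
  i=3: ✓ (all of [3,4])
  i=4: ✓ (all of [4,5])
  i=5: ✗ (fails at j=6)
Positions where it holds: {3, 4} → 2.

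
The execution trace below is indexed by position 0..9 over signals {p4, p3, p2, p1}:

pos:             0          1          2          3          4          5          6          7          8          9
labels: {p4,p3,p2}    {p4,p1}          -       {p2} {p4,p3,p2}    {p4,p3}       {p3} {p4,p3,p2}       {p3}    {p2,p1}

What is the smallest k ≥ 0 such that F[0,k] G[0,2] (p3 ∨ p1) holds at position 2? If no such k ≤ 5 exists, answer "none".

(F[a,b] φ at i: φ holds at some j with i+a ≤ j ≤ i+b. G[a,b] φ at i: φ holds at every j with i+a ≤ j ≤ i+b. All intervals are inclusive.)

Scan j = 2,3,… for G[0,2] (p3 ∨ p1):
  j=2: fails
  j=3: fails
  j=4: holds
First hit at j=4, so smallest k = 4-2 = 2.

2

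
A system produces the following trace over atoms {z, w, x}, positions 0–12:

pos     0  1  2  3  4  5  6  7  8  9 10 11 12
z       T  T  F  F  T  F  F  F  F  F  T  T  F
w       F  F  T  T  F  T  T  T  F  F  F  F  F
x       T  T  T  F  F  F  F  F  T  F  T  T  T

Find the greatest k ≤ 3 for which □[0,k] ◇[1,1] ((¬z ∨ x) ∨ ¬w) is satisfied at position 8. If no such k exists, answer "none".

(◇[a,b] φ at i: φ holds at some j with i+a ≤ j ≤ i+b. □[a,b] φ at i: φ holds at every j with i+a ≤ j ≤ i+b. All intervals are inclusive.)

3

◇[1,1] ((¬z ∨ x) ∨ ¬w) must hold from j=8 onward; find where it first fails.
  j=8: holds
  j=9: holds
  j=10: holds
  j=11: holds
Holds through j=11; largest k = 3.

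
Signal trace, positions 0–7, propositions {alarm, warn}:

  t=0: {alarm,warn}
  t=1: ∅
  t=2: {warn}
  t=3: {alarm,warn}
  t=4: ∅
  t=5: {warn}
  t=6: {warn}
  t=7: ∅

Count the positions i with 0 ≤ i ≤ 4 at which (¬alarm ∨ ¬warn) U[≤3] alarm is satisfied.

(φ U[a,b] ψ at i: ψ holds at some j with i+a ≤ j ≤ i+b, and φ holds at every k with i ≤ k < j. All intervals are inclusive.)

4

Evaluate at each i in [0,4]:
  i=0: ✓ (rhs at j=0)
  i=1: ✓ (rhs at j=3; lhs holds on [1,2])
  i=2: ✓ (rhs at j=3; lhs holds on [2,2])
  i=3: ✓ (rhs at j=3)
  i=4: ✗ (no rhs in [4,7])
Positions where it holds: {0, 1, 2, 3} → 4.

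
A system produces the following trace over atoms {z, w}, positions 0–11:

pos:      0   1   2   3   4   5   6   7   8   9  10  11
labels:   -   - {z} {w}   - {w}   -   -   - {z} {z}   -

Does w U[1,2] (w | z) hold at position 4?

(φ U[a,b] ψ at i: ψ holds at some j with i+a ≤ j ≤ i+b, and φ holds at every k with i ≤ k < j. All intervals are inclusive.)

False

Need some j in [5,6] with (w | z), and w at every k in [4,j-1].
  j=5: (w | z) holds, but w fails at k=4 → not this j.
  j=6: (w | z) false.
No j in the window works → until fails.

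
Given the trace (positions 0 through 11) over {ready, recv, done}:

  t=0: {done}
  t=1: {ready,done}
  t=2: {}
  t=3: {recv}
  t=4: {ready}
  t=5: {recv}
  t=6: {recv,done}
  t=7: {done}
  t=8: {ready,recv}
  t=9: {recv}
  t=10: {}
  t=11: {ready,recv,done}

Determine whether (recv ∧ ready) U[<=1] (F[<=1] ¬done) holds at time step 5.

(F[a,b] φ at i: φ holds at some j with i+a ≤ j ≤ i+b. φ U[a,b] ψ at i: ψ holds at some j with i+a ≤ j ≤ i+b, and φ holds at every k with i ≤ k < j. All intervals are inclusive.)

Need some j in [5,6] with F[<=1] ¬done, and (recv ∧ ready) at every k in [5,j-1].
  j=5: F[<=1] ¬done holds; no prefix to check → satisfied.

Yes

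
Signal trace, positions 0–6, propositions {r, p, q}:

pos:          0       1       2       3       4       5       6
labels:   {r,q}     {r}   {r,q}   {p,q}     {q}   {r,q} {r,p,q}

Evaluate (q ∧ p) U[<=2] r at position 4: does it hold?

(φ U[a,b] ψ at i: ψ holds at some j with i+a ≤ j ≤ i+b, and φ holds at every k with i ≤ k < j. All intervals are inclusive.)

Need some j in [4,6] with r, and (q ∧ p) at every k in [4,j-1].
  j=4: r false.
  j=5: r holds, but (q ∧ p) fails at k=4 → not this j.
  j=6: r holds, but (q ∧ p) fails at k=4 → not this j.
No j in the window works → until fails.

Does not hold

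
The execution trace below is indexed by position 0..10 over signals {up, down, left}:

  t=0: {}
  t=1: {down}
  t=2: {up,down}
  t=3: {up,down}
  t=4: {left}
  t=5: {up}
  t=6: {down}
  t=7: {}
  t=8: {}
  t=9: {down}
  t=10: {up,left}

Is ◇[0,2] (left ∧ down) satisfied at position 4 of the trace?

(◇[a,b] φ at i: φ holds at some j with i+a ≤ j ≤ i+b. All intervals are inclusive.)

Check (left ∧ down) at each j in [4,6]:
  j=4: false
  j=5: false
  j=6: false
No position in the window satisfies it → formula fails.

False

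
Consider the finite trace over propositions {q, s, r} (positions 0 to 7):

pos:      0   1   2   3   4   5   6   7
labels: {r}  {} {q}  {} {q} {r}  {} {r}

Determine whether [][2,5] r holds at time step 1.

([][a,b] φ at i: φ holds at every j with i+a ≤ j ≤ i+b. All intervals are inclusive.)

False

Check r at every j in [3,6]:
  j=3: false
  j=4: false
  j=5: true
  j=6: false
Fails at j=3 → formula fails.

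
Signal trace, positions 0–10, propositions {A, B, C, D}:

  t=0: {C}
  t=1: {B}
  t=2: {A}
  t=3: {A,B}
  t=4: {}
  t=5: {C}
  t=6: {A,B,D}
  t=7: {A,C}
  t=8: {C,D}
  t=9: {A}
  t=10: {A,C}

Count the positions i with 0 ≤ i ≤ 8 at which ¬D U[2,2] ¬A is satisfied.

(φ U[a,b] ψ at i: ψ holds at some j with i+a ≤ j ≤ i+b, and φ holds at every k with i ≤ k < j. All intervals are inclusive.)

Evaluate at each i in [0,8]:
  i=0: ✗ (no rhs in [2,2])
  i=1: ✗ (no rhs in [3,3])
  i=2: ✓ (rhs at j=4; lhs holds on [2,3])
  i=3: ✓ (rhs at j=5; lhs holds on [3,4])
  i=4: ✗ (no rhs in [6,6])
  i=5: ✗ (no rhs in [7,7])
  i=6: ✗ (lhs fails at k=6 before rhs at j=8)
  i=7: ✗ (no rhs in [9,9])
  i=8: ✗ (no rhs in [10,10])
Positions where it holds: {2, 3} → 2.

2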